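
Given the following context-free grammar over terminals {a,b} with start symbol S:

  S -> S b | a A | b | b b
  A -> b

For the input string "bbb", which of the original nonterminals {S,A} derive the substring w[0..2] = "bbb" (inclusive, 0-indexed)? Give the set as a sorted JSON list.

CNF form of G:
  S -> S T0 | T0 T0 | T1 A | b
  A -> b
  T0 -> b
  T1 -> a

Fill CYK table bottom-up, restricted to cells inside w[0..2]:
  cell(0,0) b: {A,S,T0}  orig:{A,S}
  cell(1,1) b: {A,S,T0}  orig:{A,S}
  cell(2,2) b: {A,S,T0}  orig:{A,S}
  cell(0,1) bb: {S}
  cell(1,2) bb: {S}
  cell(0,2) bbb: {S}

Original NTs in T[0,2] deriving "bbb": ["S"]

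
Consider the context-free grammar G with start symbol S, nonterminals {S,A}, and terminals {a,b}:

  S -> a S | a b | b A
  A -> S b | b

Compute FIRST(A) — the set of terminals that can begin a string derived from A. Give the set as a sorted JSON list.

FIRST iteration:
round 1:
  A via A→b: +{b}
  S via S→a S: +{a}
  S via S→b A: +{b}
  FIRST[S]={a,b}  FIRST[A]={b}
round 2:
  A via A→S b: +{a}
  FIRST[S]={a,b}  FIRST[A]={a,b}
round 3: (stable)
  FIRST[S]={a,b}  FIRST[A]={a,b}

FIRST(A) = ["a", "b"]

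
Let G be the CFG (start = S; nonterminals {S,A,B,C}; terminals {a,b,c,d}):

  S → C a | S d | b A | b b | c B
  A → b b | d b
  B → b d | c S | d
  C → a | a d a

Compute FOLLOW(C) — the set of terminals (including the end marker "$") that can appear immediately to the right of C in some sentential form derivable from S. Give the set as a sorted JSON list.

FIRST iteration:
pass 1:
  A via A→b b: +{b}
  A via A→d b: +{d}
  B via B→b d: +{b}
  B via B→c S: +{c}
  B via B→d: +{d}
  C via C→a: +{a}
  S via S→C a: +{a}
  S via S→b A: +{b}
  S via S→c B: +{c}
  S: {a,b,c}  A: {b,d}  B: {b,c,d}  C: {a}
pass 2: (no change)
  S: {a,b,c}  A: {b,d}  B: {b,c,d}  C: {a}

FOLLOW iteration:
FOLLOW(S) := {$}
round 1:
  S→C a: FOLLOW(C) ⊇ FIRST(a) = {a}; new: +{a}
  S→S d: FOLLOW(S) ⊇ FIRST(d) = {d}; new: +{d}
  S→b A: FOLLOW(A) ⊇ FOLLOW(S) ⊇ {$,d}; new: +{$,d}
  S→c B: FOLLOW(B) ⊇ FOLLOW(S) ⊇ {$,d}; new: +{$,d}
  S: {$,d}  A: {$,d}  B: {$,d}  C: {a}
round 2: done
  S: {$,d}  A: {$,d}  B: {$,d}  C: {a}

FOLLOW(C) = ["a"]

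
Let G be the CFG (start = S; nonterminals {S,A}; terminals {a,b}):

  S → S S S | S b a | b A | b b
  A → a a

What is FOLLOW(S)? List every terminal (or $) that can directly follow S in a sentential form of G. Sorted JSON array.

FIRST sets, iterate to fixpoint:
round 1:
  A via A→a a: +{a}
  S via S→b A: +{b}
  FIRST[S]={b}  FIRST[A]={a}
round 2: done
  FIRST[S]={b}  FIRST[A]={a}

Compute FOLLOW by fixpoint:
FOLLOW(S) := {$}
pass 1:
  S→S S S: FOLLOW(S) ⊇ FIRST(S) = {b}; new: +{b}
  S→b A: FOLLOW(A) ⊇ FOLLOW(S) ⊇ {$,b}; new: +{$,b}
  S: {$,b}  A: {$,b}
pass 2: (no change)
  S: {$,b}  A: {$,b}

FOLLOW(S) = ["$", "b"]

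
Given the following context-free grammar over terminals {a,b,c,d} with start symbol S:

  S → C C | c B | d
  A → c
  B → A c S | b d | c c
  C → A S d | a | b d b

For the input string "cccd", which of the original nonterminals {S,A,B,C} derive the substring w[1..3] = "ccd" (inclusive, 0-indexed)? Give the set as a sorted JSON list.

CNF form of G:
  S -> C C | T0 B | d
  A -> c
  B -> A X3 | T0 T0 | T1 T2
  C -> A X4 | T1 X5 | a
  T0 -> c
  T1 -> b
  T2 -> d
  X3 -> T0 S
  X4 -> S T2
  X5 -> T2 T1

Fill CYK table bottom-up — only the sub-triangle for w[1..3]:
  [1..1]={A,T0}  "c"  orig:{A}
  [2..2]={A,T0}  "c"  orig:{A}
  [3..3]={S,T2}  "d"  orig:{S}
  [1..2]={B}  "cc"
  [2..3]={X3}  "cd"  orig:{}
  [1..3]={B}  "ccd"

Original NTs in T[1,3] deriving "ccd": ["B"]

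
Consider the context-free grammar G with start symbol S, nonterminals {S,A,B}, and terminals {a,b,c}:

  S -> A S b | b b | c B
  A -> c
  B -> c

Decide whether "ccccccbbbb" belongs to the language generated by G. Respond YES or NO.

CNF form of G:
  S -> A X2 | T0 T0 | T1 B
  A -> c
  B -> c
  T0 -> b
  T1 -> c
  X2 -> S T0

Fill CYK table bottom-up:
  cell(0,0) c: {A,B,T1}  orig:{A,B}
  cell(1,1) c: {A,B,T1}  orig:{A,B}
  cell(2,2) c: {A,B,T1}  orig:{A,B}
  cell(3,3) c: {A,B,T1}  orig:{A,B}
  cell(4,4) c: {A,B,T1}  orig:{A,B}
  cell(5,5) c: {A,B,T1}  orig:{A,B}
  cell(6,6) b: {T0}  orig:{}
  cell(7,7) b: {T0}  orig:{}
  cell(8,8) b: {T0}  orig:{}
  cell(9,9) b: {T0}  orig:{}
  cell(0,1) cc: {S}
  cell(1,2) cc: {S}
  cell(2,3) cc: {S}
  cell(3,4) cc: {S}
  cell(4,5) cc: {S}
  cell(5,6) cb: ∅
  cell(6,7) bb: {S}
  cell(7,8) bb: {S}
  cell(8,9) bb: {S}
  cell(0,2) ccc: ∅
  cell(1,3) ccc: ∅
  cell(2,4) ccc: ∅
  cell(3,5) ccc: ∅
  cell(4,6) ccb: {X2}  orig:{}
  cell(5,7) cbb: ∅
  cell(6,8) bbb: {X2}  orig:{}
  cell(7,9) bbb: {X2}  orig:{}
  cell(0,3) cccc: ∅
  cell(1,4) cccc: ∅
  cell(2,5) cccc: ∅
  cell(3,6) cccb: {S}
  cell(4,7) ccbb: ∅
  cell(5,8) cbbb: {S}
  cell(6,9) bbbb: ∅
  cell(0,4) ccccc: ∅
  cell(1,5) ccccc: ∅
  cell(2,6) ccccb: ∅
  cell(3,7) cccbb: {X2}  orig:{}
  cell(4,8) ccbbb: ∅
  cell(5,9) cbbbb: {X2}  orig:{}
  cell(0,5) cccccc: ∅
  cell(1,6) cccccb: ∅
  cell(2,7) ccccbb: {S}
  cell(3,8) cccbbb: ∅
  cell(4,9) ccbbbb: {S}
  cell(0,6) ccccccb: ∅
  cell(1,7) cccccbb: ∅
  cell(2,8) ccccbbb: {X2}  orig:{}
  cell(3,9) cccbbbb: ∅
  cell(0,7) ccccccbb: ∅
  cell(1,8) cccccbbb: {S}
  cell(2,9) ccccbbbb: ∅
  cell(0,8) ccccccbbb: ∅
  cell(1,9) cccccbbbb: {X2}  orig:{}
  cell(0,9) ccccccbbbb: {S}

S ∈ T[0,9] ⇒ YES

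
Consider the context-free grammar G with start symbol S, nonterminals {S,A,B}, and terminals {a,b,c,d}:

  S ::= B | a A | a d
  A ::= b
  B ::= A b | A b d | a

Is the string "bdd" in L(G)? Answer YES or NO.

CNF form of G:
  S -> A T0 | A X4 | T2 A | T2 T1 | a
  A -> b
  B -> A T0 | A X3 | a
  T0 -> b
  T1 -> d
  T2 -> a
  X3 -> T0 T1
  X4 -> T0 T1

CYK table (by increasing span):
  [0..0]={A,T0}  "b"  orig:{A}
  [1..1]={T1}  "d"  orig:{}
  [2..2]={T1}  "d"  orig:{}
  [0..1]={X3,X4}  "bd"  orig:{}
  [1..2]=∅  "dd"
  [0..2]=∅  "bdd"

S ∉ T[0,2] ⇒ NO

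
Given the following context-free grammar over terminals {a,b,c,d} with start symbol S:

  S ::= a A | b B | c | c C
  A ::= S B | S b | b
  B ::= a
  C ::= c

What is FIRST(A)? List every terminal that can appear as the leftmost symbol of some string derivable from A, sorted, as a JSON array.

FIRST sets, iterate to fixpoint:
pass 1:
  A via A→b: +{b}
  B via B→a: +{a}
  C via C→c: +{c}
  S via S→a A: +{a}
  S via S→b B: +{b}
  S via S→c: +{c}
  FIRST(S)={a,b,c}  FIRST(A)={b}  FIRST(B)={a}  FIRST(C)={c}
pass 2:
  A via A→S B: +{a,c}
  FIRST(S)={a,b,c}  FIRST(A)={a,b,c}  FIRST(B)={a}  FIRST(C)={c}
pass 3: — fixpoint
  FIRST(S)={a,b,c}  FIRST(A)={a,b,c}  FIRST(B)={a}  FIRST(C)={c}

FIRST(A) = ["a", "b", "c"]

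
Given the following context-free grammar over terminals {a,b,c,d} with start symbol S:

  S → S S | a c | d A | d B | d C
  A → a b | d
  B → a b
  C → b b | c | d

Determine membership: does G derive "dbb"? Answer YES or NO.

Convert to CNF:
  S -> S S | T0 T2 | T3 A | T3 B | T3 C
  A -> T0 T1 | d
  B -> T0 T1
  C -> T1 T1 | c | d
  T0 -> a
  T1 -> b
  T2 -> c
  T3 -> d

Fill CYK table bottom-up:
  T[0,0] 'd' = {A,C,T3}  orig:{A,C}
  T[1,1] 'b' = {T1}  orig:{}
  T[2,2] 'b' = {T1}  orig:{}
  T[0,1] 'db' = ∅
  T[1,2] 'bb' = {C}
  T[0,2] 'dbb' = {S}

S ∈ T[0,2] ⇒ YES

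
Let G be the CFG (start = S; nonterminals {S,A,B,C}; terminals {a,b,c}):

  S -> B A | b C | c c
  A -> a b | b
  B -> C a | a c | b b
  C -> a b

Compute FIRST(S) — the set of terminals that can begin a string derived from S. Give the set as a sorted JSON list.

FIRST sets, iterate to fixpoint:
pass 1:
  A via A→a b: +{a}
  A via A→b: +{b}
  B via B→a c: +{a}
  B via B→b b: +{b}
  C via C→a b: +{a}
  S via S→B A: +{a,b}
  S via S→c c: +{c}
  FIRST[S]={a,b,c}  FIRST[A]={a,b}  FIRST[B]={a,b}  FIRST[C]={a}
pass 2: done
  FIRST[S]={a,b,c}  FIRST[A]={a,b}  FIRST[B]={a,b}  FIRST[C]={a}

FIRST(S) = ["a", "b", "c"]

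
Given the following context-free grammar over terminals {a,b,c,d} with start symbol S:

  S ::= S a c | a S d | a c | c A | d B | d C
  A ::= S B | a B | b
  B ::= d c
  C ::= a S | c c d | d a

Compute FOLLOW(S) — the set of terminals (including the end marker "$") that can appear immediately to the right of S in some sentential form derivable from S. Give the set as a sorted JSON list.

FIRST iteration:
iter 1:
  A via A→a B: +{a}
  A via A→b: +{b}
  B via B→d c: +{d}
  C via C→a S: +{a}
  C via C→c c d: +{c}
  C via C→d a: +{d}
  S via S→a S d: +{a}
  S via S→c A: +{c}
  S via S→d B: +{d}
  FIRST[S]={a,c,d}  FIRST[A]={a,b}  FIRST[B]={d}  FIRST[C]={a,c,d}
iter 2:
  A via A→S B: +{c,d}
  FIRST[S]={a,c,d}  FIRST[A]={a,b,c,d}  FIRST[B]={d}  FIRST[C]={a,c,d}
iter 3: (no change)
  FIRST[S]={a,c,d}  FIRST[A]={a,b,c,d}  FIRST[B]={d}  FIRST[C]={a,c,d}

FOLLOW iteration:
seed FOLLOW(S) with $
iter 1:
  A→S B: FOLLOW(S) ⊇ FIRST(B) = {d}; new: +{d}
  S→S a c: FOLLOW(S) ⊇ FIRST(a) = {a}; new: +{a}
  S→c A: FOLLOW(A) ⊇ FOLLOW(S) ⊇ {$,a,d}; new: +{$,a,d}
  S→d B: FOLLOW(B) ⊇ FOLLOW(S) ⊇ {$,a,d}; new: +{$,a,d}
  S→d C: FOLLOW(C) ⊇ FOLLOW(S) ⊇ {$,a,d}; new: +{$,a,d}
  FOLLOW(S)={$,a,d}  FOLLOW(A)={$,a,d}  FOLLOW(B)={$,a,d}  FOLLOW(C)={$,a,d}
iter 2: (stable)
  FOLLOW(S)={$,a,d}  FOLLOW(A)={$,a,d}  FOLLOW(B)={$,a,d}  FOLLOW(C)={$,a,d}

FOLLOW(S) = ["$", "a", "d"]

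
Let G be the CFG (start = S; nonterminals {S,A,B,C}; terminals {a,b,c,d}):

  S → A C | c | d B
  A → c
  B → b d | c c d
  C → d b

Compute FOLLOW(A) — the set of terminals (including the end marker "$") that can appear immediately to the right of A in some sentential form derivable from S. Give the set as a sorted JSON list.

Compute FIRST by fixpoint:
iter 1:
  A via A→c: +{c}
  B via B→b d: +{b}
  B via B→c c d: +{c}
  C via C→d b: +{d}
  S via S→A C: +{c}
  S via S→d B: +{d}
  FIRST[S]={c,d}  FIRST[A]={c}  FIRST[B]={b,c}  FIRST[C]={d}
iter 2: (no change)
  FIRST[S]={c,d}  FIRST[A]={c}  FIRST[B]={b,c}  FIRST[C]={d}

FOLLOW sets:
FOLLOW(S) := {$}
iter 1:
  S→A C: FOLLOW(A) ⊇ FIRST(C) = {d}; new: +{d}
  S→A C: FOLLOW(C) ⊇ FOLLOW(S) ⊇ {$}; new: +{$}
  S→d B: FOLLOW(B) ⊇ FOLLOW(S) ⊇ {$}; new: +{$}
  S: {$}  A: {d}  B: {$}  C: {$}
iter 2: done
  S: {$}  A: {d}  B: {$}  C: {$}

FOLLOW(A) = ["d"]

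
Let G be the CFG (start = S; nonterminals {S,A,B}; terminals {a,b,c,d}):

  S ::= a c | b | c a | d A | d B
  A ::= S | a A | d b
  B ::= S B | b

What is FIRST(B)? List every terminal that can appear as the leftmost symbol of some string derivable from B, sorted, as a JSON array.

Compute FIRST by fixpoint:
iter 1:
  A via A→a A: +{a}
  A via A→d b: +{d}
  B via B→b: +{b}
  S via S→a c: +{a}
  S via S→b: +{b}
  S via S→c a: +{c}
  S via S→d A: +{d}
  FIRST(S)={a,b,c,d}  FIRST(A)={a,d}  FIRST(B)={b}
iter 2:
  A via A→S: +{b,c}
  B via B→S B: +{a,c,d}
  FIRST(S)={a,b,c,d}  FIRST(A)={a,b,c,d}  FIRST(B)={a,b,c,d}
iter 3: done
  FIRST(S)={a,b,c,d}  FIRST(A)={a,b,c,d}  FIRST(B)={a,b,c,d}

FIRST(B) = ["a", "b", "c", "d"]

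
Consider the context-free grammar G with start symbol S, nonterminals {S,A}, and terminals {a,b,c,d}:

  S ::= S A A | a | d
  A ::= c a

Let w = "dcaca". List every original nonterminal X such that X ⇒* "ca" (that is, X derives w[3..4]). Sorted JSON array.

CNF form of G:
  S -> S X2 | a | d
  A -> T0 T1
  T0 -> c
  T1 -> a
  X2 -> A A

Fill CYK table bottom-up, restricted to cells inside w[3..4]:
  T[3,3] 'c' = {T0}  orig:{}
  T[4,4] 'a' = {S,T1}  orig:{S}
  T[3,4] 'ca' = {A}

Original NTs in T[3,4] deriving "ca": ["A"]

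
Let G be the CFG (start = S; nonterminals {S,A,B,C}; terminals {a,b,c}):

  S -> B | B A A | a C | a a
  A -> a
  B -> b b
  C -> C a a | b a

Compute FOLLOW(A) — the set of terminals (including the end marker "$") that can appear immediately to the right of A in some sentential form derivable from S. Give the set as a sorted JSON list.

FIRST sets, iterate to fixpoint:
iter 1:
  A via A→a: +{a}
  B via B→b b: +{b}
  C via C→b a: +{b}
  S via S→B: +{b}
  S via S→a C: +{a}
  S: {a,b}  A: {a}  B: {b}  C: {b}
iter 2: (stable)
  S: {a,b}  A: {a}  B: {b}  C: {b}

FOLLOW sets:
initialize: $ ∈ FOLLOW(S)
iter 1:
  C→C a a: FOLLOW(C) ⊇ FIRST(a) = {a}; new: +{a}
  S→B: FOLLOW(B) ⊇ FOLLOW(S) ⊇ {$}; new: +{$}
  S→B A A: FOLLOW(B) ⊇ FIRST(A) = {a}; new: +{a}
  S→B A A: FOLLOW(A) ⊇ FIRST(A) = {a}; new: +{a}
  S→B A A: FOLLOW(A) ⊇ FOLLOW(S) ⊇ {$}; new: +{$}
  S→a C: FOLLOW(C) ⊇ FOLLOW(S) ⊇ {$}; new: +{$}
  S: {$}  A: {$,a}  B: {$,a}  C: {$,a}
iter 2: (stable)
  S: {$}  A: {$,a}  B: {$,a}  C: {$,a}

FOLLOW(A) = ["$", "a"]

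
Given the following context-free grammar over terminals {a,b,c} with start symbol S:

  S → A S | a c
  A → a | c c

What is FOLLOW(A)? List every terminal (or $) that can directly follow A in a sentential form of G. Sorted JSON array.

FIRST sets, iterate to fixpoint:
round 1:
  A via A→a: +{a}
  A via A→c c: +{c}
  S via S→A S: +{a,c}
  S: {a,c}  A: {a,c}
round 2: (no change)
  S: {a,c}  A: {a,c}

FOLLOW sets:
seed FOLLOW(S) with $
[1]
  S→A S: FOLLOW(A) ⊇ FIRST(S) = {a,c}; new: +{a,c}
  S: {$}  A: {a,c}
[2] (no change)
  S: {$}  A: {a,c}

FOLLOW(A) = ["a", "c"]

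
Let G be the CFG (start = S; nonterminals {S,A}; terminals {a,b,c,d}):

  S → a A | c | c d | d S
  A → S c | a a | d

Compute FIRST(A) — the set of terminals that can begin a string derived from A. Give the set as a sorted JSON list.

Compute FIRST by fixpoint:
[1]
  A via A→a a: +{a}
  A via A→d: +{d}
  S via S→a A: +{a}
  S via S→c: +{c}
  S via S→d S: +{d}
  FIRST(S)={a,c,d}  FIRST(A)={a,d}
[2]
  A via A→S c: +{c}
  FIRST(S)={a,c,d}  FIRST(A)={a,c,d}
[3] (stable)
  FIRST(S)={a,c,d}  FIRST(A)={a,c,d}

FIRST(A) = ["a", "c", "d"]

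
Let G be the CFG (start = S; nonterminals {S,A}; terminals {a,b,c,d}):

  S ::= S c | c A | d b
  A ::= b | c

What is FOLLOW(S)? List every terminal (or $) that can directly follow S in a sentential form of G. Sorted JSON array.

FIRST sets, iterate to fixpoint:
pass 1:
  A via A→b: +{b}
  A via A→c: +{c}
  S via S→c A: +{c}
  S via S→d b: +{d}
  FIRST[S]={c,d}  FIRST[A]={b,c}
pass 2: (stable)
  FIRST[S]={c,d}  FIRST[A]={b,c}

FOLLOW sets:
seed FOLLOW(S) with $
round 1:
  S→S c: FOLLOW(S) ⊇ FIRST(c) = {c}; new: +{c}
  S→c A: FOLLOW(A) ⊇ FOLLOW(S) ⊇ {$,c}; new: +{$,c}
  FOLLOW(S)={$,c}  FOLLOW(A)={$,c}
round 2: done
  FOLLOW(S)={$,c}  FOLLOW(A)={$,c}

FOLLOW(S) = ["$", "c"]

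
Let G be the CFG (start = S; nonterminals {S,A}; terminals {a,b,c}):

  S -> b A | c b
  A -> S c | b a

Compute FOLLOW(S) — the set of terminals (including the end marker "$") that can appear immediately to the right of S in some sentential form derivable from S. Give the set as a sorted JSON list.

Compute FIRST by fixpoint:
[1]
  A via A→b a: +{b}
  S via S→b A: +{b}
  S via S→c b: +{c}
  S: {b,c}  A: {b}
[2]
  A via A→S c: +{c}
  S: {b,c}  A: {b,c}
[3] (stable)
  S: {b,c}  A: {b,c}

FOLLOW sets:
seed FOLLOW(S) with $
iter 1:
  A→S c: FOLLOW(S) ⊇ FIRST(c) = {c}; new: +{c}
  S→b A: FOLLOW(A) ⊇ FOLLOW(S) ⊇ {$,c}; new: +{$,c}
  S: {$,c}  A: {$,c}
iter 2: (stable)
  S: {$,c}  A: {$,c}

FOLLOW(S) = ["$", "c"]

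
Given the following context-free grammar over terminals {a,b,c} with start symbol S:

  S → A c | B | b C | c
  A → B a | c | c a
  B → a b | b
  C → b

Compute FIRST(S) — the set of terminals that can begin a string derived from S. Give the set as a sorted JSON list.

Compute FIRST by fixpoint:
round 1:
  A via A→c: +{c}
  B via B→a b: +{a}
  B via B→b: +{b}
  C via C→b: +{b}
  S via S→A c: +{c}
  S via S→B: +{a,b}
  S: {a,b,c}  A: {c}  B: {a,b}  C: {b}
round 2:
  A via A→B a: +{a,b}
  S: {a,b,c}  A: {a,b,c}  B: {a,b}  C: {b}
round 3: — fixpoint
  S: {a,b,c}  A: {a,b,c}  B: {a,b}  C: {b}

FIRST(S) = ["a", "b", "c"]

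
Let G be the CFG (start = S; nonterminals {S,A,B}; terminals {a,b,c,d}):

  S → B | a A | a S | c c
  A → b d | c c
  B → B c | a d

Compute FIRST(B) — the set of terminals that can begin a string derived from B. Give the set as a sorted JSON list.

FIRST iteration:
pass 1:
  A via A→b d: +{b}
  A via A→c c: +{c}
  B via B→a d: +{a}
  S via S→B: +{a}
  S via S→c c: +{c}
  FIRST(S)={a,c}  FIRST(A)={b,c}  FIRST(B)={a}
pass 2: (no change)
  FIRST(S)={a,c}  FIRST(A)={b,c}  FIRST(B)={a}

FIRST(B) = ["a"]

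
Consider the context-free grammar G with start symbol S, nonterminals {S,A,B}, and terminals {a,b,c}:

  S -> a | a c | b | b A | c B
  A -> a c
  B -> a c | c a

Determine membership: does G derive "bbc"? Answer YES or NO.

Convert to CNF:
  S -> T0 T1 | T1 B | T2 A | a | b
  A -> T0 T1
  B -> T0 T1 | T1 T0
  T0 -> a
  T1 -> c
  T2 -> b

Fill CYK table bottom-up:
  [0..0]={S,T2}  "b"  orig:{S}
  [1..1]={S,T2}  "b"  orig:{S}
  [2..2]={T1}  "c"  orig:{}
  [0..1]=∅  "bb"
  [1..2]=∅  "bc"
  [0..2]=∅  "bbc"

S ∉ T[0,2] ⇒ NO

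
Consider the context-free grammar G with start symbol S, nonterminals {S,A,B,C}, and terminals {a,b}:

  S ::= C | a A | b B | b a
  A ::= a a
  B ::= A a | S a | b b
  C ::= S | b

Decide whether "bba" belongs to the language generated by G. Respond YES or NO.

Convert to CNF:
  S -> T0 A | T1 B | T1 T0 | b
  A -> T0 T0
  B -> A T0 | S T0 | T1 T1
  C -> T0 A | T1 B | T1 T0 | b
  T0 -> a
  T1 -> b

Fill CYK table bottom-up:
  cell(0,0) b: {C,S,T1}  orig:{C,S}
  cell(1,1) b: {C,S,T1}  orig:{C,S}
  cell(2,2) a: {T0}  orig:{}
  cell(0,1) bb: {B}
  cell(1,2) ba: {B,C,S}
  cell(0,2) bba: {C,S}

S ∈ T[0,2] ⇒ YES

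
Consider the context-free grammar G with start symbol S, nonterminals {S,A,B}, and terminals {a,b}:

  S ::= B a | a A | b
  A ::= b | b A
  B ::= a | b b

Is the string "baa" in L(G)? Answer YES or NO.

CNF form of G:
  S -> B T1 | T1 A | b
  A -> T0 A | b
  B -> T0 T0 | a
  T0 -> b
  T1 -> a

CYK table (by increasing span):
  [0..0]={A,S,T0}  "b"  orig:{A,S}
  [1..1]={B,T1}  "a"  orig:{B}
  [2..2]={B,T1}  "a"  orig:{B}
  [0..1]=∅  "ba"
  [1..2]={S}  "aa"
  [0..2]=∅  "baa"

S ∉ T[0,2] ⇒ NO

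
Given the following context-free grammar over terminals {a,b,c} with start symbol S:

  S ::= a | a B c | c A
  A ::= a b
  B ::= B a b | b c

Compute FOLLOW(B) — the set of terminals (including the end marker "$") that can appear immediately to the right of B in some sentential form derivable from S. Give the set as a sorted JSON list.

Compute FIRST by fixpoint:
iter 1:
  A via A→a b: +{a}
  B via B→b c: +{b}
  S via S→a: +{a}
  S via S→c A: +{c}
  FIRST[S]={a,c}  FIRST[A]={a}  FIRST[B]={b}
iter 2: — fixpoint
  FIRST[S]={a,c}  FIRST[A]={a}  FIRST[B]={b}

Compute FOLLOW by fixpoint:
seed FOLLOW(S) with $
pass 1:
  B→B a b: FOLLOW(B) ⊇ FIRST(a) = {a}; new: +{a}
  S→a B c: FOLLOW(B) ⊇ FIRST(c) = {c}; new: +{c}
  S→c A: FOLLOW(A) ⊇ FOLLOW(S) ⊇ {$}; new: +{$}
  FOLLOW[S]={$}  FOLLOW[A]={$}  FOLLOW[B]={a,c}
pass 2: — fixpoint
  FOLLOW[S]={$}  FOLLOW[A]={$}  FOLLOW[B]={a,c}

FOLLOW(B) = ["a", "c"]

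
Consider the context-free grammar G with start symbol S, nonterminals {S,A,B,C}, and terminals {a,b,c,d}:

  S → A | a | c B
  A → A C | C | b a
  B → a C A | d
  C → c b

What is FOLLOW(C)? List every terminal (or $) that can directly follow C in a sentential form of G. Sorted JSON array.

FIRST iteration:
iter 1:
  A via A→b a: +{b}
  B via B→a C A: +{a}
  B via B→d: +{d}
  C via C→c b: +{c}
  S via S→A: +{b}
  S via S→a: +{a}
  S via S→c B: +{c}
  FIRST(S)={a,b,c}  FIRST(A)={b}  FIRST(B)={a,d}  FIRST(C)={c}
iter 2:
  A via A→C: +{c}
  FIRST(S)={a,b,c}  FIRST(A)={b,c}  FIRST(B)={a,d}  FIRST(C)={c}
iter 3: (stable)
  FIRST(S)={a,b,c}  FIRST(A)={b,c}  FIRST(B)={a,d}  FIRST(C)={c}

Compute FOLLOW by fixpoint:
initialize: $ ∈ FOLLOW(S)
pass 1:
  A→A C: FOLLOW(A) ⊇ FIRST(C) = {c}; new: +{c}
  A→A C: FOLLOW(C) ⊇ FOLLOW(A) ⊇ {c}; new: +{c}
  B→a C A: FOLLOW(C) ⊇ FIRST(A) = {b,c}; new: +{b}
  S→A: FOLLOW(A) ⊇ FOLLOW(S) ⊇ {$}; new: +{$}
  S→c B: FOLLOW(B) ⊇ FOLLOW(S) ⊇ {$}; new: +{$}
  S: {$}  A: {$,c}  B: {$}  C: {b,c}
pass 2:
  A→A C: FOLLOW(C) ⊇ FOLLOW(A) ⊇ {$,c}; new: +{$}
  S: {$}  A: {$,c}  B: {$}  C: {$,b,c}
pass 3: done
  S: {$}  A: {$,c}  B: {$}  C: {$,b,c}

FOLLOW(C) = ["$", "b", "c"]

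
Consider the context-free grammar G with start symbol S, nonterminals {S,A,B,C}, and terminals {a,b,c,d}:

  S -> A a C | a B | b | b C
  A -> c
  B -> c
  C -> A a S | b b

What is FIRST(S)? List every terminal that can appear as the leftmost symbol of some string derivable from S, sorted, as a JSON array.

Compute FIRST by fixpoint:
[1]
  A via A→c: +{c}
  B via B→c: +{c}
  C via C→A a S: +{c}
  C via C→b b: +{b}
  S via S→A a C: +{c}
  S via S→a B: +{a}
  S via S→b: +{b}
  S: {a,b,c}  A: {c}  B: {c}  C: {b,c}
[2] (no change)
  S: {a,b,c}  A: {c}  B: {c}  C: {b,c}

FIRST(S) = ["a", "b", "c"]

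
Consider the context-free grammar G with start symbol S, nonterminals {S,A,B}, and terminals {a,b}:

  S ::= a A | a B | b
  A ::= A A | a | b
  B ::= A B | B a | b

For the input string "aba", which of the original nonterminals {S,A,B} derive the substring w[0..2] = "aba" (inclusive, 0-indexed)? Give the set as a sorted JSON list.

Convert to CNF:
  S -> T0 A | T0 B | b
  A -> A A | a | b
  B -> A B | B T0 | b
  T0 -> a

CYK fill, restricted to cells inside w[0..2]:
  cell(0,0) a: {A,T0}  orig:{A}
  cell(1,1) b: {A,B,S}
  cell(2,2) a: {A,T0}  orig:{A}
  cell(0,1) ab: {A,B,S}
  cell(1,2) ba: {A,B}
  cell(0,2) aba: {A,B,S}

Original NTs in T[0,2] deriving "aba": ["A", "B", "S"]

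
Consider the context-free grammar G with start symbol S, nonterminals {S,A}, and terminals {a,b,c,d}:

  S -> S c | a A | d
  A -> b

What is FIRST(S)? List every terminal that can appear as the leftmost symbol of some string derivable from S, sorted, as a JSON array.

FIRST sets, iterate to fixpoint:
pass 1:
  A via A→b: +{b}
  S via S→a A: +{a}
  S via S→d: +{d}
  FIRST[S]={a,d}  FIRST[A]={b}
pass 2: — fixpoint
  FIRST[S]={a,d}  FIRST[A]={b}

FIRST(S) = ["a", "d"]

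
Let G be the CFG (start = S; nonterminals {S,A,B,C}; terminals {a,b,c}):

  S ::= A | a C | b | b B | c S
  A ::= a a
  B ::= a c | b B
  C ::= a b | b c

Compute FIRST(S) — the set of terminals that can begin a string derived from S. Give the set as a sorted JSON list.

FIRST sets, iterate to fixpoint:
[1]
  A via A→a a: +{a}
  B via B→a c: +{a}
  B via B→b B: +{b}
  C via C→a b: +{a}
  C via C→b c: +{b}
  S via S→A: +{a}
  S via S→b: +{b}
  S via S→c S: +{c}
  FIRST(S)={a,b,c}  FIRST(A)={a}  FIRST(B)={a,b}  FIRST(C)={a,b}
[2] (stable)
  FIRST(S)={a,b,c}  FIRST(A)={a}  FIRST(B)={a,b}  FIRST(C)={a,b}

FIRST(S) = ["a", "b", "c"]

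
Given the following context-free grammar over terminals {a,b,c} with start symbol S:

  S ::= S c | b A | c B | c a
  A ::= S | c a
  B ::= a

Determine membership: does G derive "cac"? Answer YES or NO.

Convert to CNF:
  S -> S T0 | T0 B | T0 T2 | T1 A
  A -> S T0 | T0 B | T0 T2 | T1 A
  B -> a
  T0 -> c
  T1 -> b
  T2 -> a

CYK fill:
  T[0,0] 'c' = {T0}  orig:{}
  T[1,1] 'a' = {B,T2}  orig:{B}
  T[2,2] 'c' = {T0}  orig:{}
  T[0,1] 'ca' = {A,S}
  T[1,2] 'ac' = ∅
  T[0,2] 'cac' = {A,S}

S ∈ T[0,2] ⇒ YES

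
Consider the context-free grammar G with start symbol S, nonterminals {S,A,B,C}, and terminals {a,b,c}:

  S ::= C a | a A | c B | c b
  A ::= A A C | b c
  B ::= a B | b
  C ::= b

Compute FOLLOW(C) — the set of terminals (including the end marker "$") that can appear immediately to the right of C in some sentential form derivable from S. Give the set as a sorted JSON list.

FIRST iteration:
iter 1:
  A via A→b c: +{b}
  B via B→a B: +{a}
  B via B→b: +{b}
  C via C→b: +{b}
  S via S→C a: +{b}
  S via S→a A: +{a}
  S via S→c B: +{c}
  S: {a,b,c}  A: {b}  B: {a,b}  C: {b}
iter 2: (stable)
  S: {a,b,c}  A: {b}  B: {a,b}  C: {b}

Compute FOLLOW by fixpoint:
FOLLOW(S) := {$}
round 1:
  A→A A C: FOLLOW(A) ⊇ FIRST(A) = {b}; new: +{b}
  A→A A C: FOLLOW(C) ⊇ FOLLOW(A) ⊇ {b}; new: +{b}
  S→C a: FOLLOW(C) ⊇ FIRST(a) = {a}; new: +{a}
  S→a A: FOLLOW(A) ⊇ FOLLOW(S) ⊇ {$}; new: +{$}
  S→c B: FOLLOW(B) ⊇ FOLLOW(S) ⊇ {$}; new: +{$}
  S: {$}  A: {$,b}  B: {$}  C: {a,b}
round 2:
  A→A A C: FOLLOW(C) ⊇ FOLLOW(A) ⊇ {$,b}; new: +{$}
  S: {$}  A: {$,b}  B: {$}  C: {$,a,b}
round 3: (stable)
  S: {$}  A: {$,b}  B: {$}  C: {$,a,b}

FOLLOW(C) = ["$", "a", "b"]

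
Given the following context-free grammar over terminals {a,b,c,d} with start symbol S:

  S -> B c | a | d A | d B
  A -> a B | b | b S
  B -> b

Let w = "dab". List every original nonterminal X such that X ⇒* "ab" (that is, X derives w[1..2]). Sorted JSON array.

CNF form of G:
  S -> B T2 | T3 A | T3 B | a
  A -> T0 B | T1 S | b
  B -> b
  T0 -> a
  T1 -> b
  T2 -> c
  T3 -> d

CYK fill (cells [i..j] with 1 ≤ i ≤ j ≤ 2 only):
  T[1,1] 'a' = {S,T0}  orig:{S}
  T[2,2] 'b' = {A,B,T1}  orig:{A,B}
  T[1,2] 'ab' = {A}

Original NTs in T[1,2] deriving "ab": ["A"]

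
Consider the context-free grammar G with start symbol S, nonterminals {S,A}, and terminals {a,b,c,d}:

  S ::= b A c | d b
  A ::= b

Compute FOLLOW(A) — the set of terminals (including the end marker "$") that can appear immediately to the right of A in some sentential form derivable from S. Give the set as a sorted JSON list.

FIRST sets, iterate to fixpoint:
iter 1:
  A via A→b: +{b}
  S via S→b A c: +{b}
  S via S→d b: +{d}
  FIRST[S]={b,d}  FIRST[A]={b}
iter 2: done
  FIRST[S]={b,d}  FIRST[A]={b}

FOLLOW sets:
FOLLOW(S) := {$}
pass 1:
  S→b A c: FOLLOW(A) ⊇ FIRST(c) = {c}; new: +{c}
  S: {$}  A: {c}
pass 2: done
  S: {$}  A: {c}

FOLLOW(A) = ["c"]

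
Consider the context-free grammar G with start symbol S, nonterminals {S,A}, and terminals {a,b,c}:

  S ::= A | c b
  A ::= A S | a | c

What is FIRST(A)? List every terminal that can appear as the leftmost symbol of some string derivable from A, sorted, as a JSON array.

FIRST sets, iterate to fixpoint:
pass 1:
  A via A→a: +{a}
  A via A→c: +{c}
  S via S→A: +{a,c}
  FIRST[S]={a,c}  FIRST[A]={a,c}
pass 2: — fixpoint
  FIRST[S]={a,c}  FIRST[A]={a,c}

FIRST(A) = ["a", "c"]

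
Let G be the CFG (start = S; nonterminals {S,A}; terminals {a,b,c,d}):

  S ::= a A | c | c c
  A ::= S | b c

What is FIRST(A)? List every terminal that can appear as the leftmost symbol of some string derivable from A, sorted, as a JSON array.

FIRST sets, iterate to fixpoint:
[1]
  A via A→b c: +{b}
  S via S→a A: +{a}
  S via S→c: +{c}
  S: {a,c}  A: {b}
[2]
  A via A→S: +{a,c}
  S: {a,c}  A: {a,b,c}
[3] (stable)
  S: {a,c}  A: {a,b,c}

FIRST(A) = ["a", "b", "c"]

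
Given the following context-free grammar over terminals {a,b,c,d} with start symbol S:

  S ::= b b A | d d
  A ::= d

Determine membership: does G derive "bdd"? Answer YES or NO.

CNF form of G:
  S -> T0 X2 | T1 T1
  A -> d
  T0 -> b
  T1 -> d
  X2 -> T0 A

CYK table (by increasing span):
  cell(0,0) b: {T0}  orig:{}
  cell(1,1) d: {A,T1}  orig:{A}
  cell(2,2) d: {A,T1}  orig:{A}
  cell(0,1) bd: {X2}  orig:{}
  cell(1,2) dd: {S}
  cell(0,2) bdd: ∅

S ∉ T[0,2] ⇒ NO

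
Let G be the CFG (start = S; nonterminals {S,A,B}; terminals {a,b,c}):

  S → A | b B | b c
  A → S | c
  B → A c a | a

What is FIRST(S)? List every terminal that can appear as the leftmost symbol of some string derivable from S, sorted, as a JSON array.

Compute FIRST by fixpoint:
round 1:
  A via A→c: +{c}
  B via B→A c a: +{c}
  B via B→a: +{a}
  S via S→A: +{c}
  S via S→b B: +{b}
  S: {b,c}  A: {c}  B: {a,c}
round 2:
  A via A→S: +{b}
  B via B→A c a: +{b}
  S: {b,c}  A: {b,c}  B: {a,b,c}
round 3: — fixpoint
  S: {b,c}  A: {b,c}  B: {a,b,c}

FIRST(S) = ["b", "c"]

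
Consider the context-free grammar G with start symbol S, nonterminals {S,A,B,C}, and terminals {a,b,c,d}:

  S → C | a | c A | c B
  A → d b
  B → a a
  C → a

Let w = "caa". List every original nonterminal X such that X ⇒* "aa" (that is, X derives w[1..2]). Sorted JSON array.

CNF form of G:
  S -> T3 A | T3 B | a
  A -> T0 T1
  B -> T2 T2
  C -> a
  T0 -> d
  T1 -> b
  T2 -> a
  T3 -> c

CYK fill — only the sub-triangle for w[1..2]:
  [1..1]={C,S,T2}  "a"  orig:{C,S}
  [2..2]={C,S,T2}  "a"  orig:{C,S}
  [1..2]={B}  "aa"

Original NTs in T[1,2] deriving "aa": ["B"]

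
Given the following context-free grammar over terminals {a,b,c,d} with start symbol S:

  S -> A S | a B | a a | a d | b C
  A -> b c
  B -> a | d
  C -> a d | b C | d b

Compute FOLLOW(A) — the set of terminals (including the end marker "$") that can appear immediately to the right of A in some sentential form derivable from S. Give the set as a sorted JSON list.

Compute FIRST by fixpoint:
pass 1:
  A via A→b c: +{b}
  B via B→a: +{a}
  B via B→d: +{d}
  C via C→a d: +{a}
  C via C→b C: +{b}
  C via C→d b: +{d}
  S via S→A S: +{b}
  S via S→a B: +{a}
  FIRST[S]={a,b}  FIRST[A]={b}  FIRST[B]={a,d}  FIRST[C]={a,b,d}
pass 2: (stable)
  FIRST[S]={a,b}  FIRST[A]={b}  FIRST[B]={a,d}  FIRST[C]={a,b,d}

FOLLOW iteration:
initialize: $ ∈ FOLLOW(S)
pass 1:
  S→A S: FOLLOW(A) ⊇ FIRST(S) = {a,b}; new: +{a,b}
  S→a B: FOLLOW(B) ⊇ FOLLOW(S) ⊇ {$}; new: +{$}
  S→b C: FOLLOW(C) ⊇ FOLLOW(S) ⊇ {$}; new: +{$}
  S: {$}  A: {a,b}  B: {$}  C: {$}
pass 2: done
  S: {$}  A: {a,b}  B: {$}  C: {$}

FOLLOW(A) = ["a", "b"]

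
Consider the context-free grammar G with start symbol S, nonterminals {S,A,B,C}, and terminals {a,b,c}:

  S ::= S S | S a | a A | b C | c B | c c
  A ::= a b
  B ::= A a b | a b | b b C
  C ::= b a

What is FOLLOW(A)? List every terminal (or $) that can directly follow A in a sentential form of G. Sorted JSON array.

FIRST iteration:
pass 1:
  A via A→a b: +{a}
  B via B→A a b: +{a}
  B via B→b b C: +{b}
  C via C→b a: +{b}
  S via S→a A: +{a}
  S via S→b C: +{b}
  S via S→c B: +{c}
  FIRST[S]={a,b,c}  FIRST[A]={a}  FIRST[B]={a,b}  FIRST[C]={b}
pass 2: (no change)
  FIRST[S]={a,b,c}  FIRST[A]={a}  FIRST[B]={a,b}  FIRST[C]={b}

Compute FOLLOW by fixpoint:
seed FOLLOW(S) with $
iter 1:
  B→A a b: FOLLOW(A) ⊇ FIRST(a) = {a}; new: +{a}
  S→S S: FOLLOW(S) ⊇ FIRST(S) = {a,b,c}; new: +{a,b,c}
  S→a A: FOLLOW(A) ⊇ FOLLOW(S) ⊇ {$,a,b,c}; new: +{$,b,c}
  S→b C: FOLLOW(C) ⊇ FOLLOW(S) ⊇ {$,a,b,c}; new: +{$,a,b,c}
  S→c B: FOLLOW(B) ⊇ FOLLOW(S) ⊇ {$,a,b,c}; new: +{$,a,b,c}
  FOLLOW(S)={$,a,b,c}  FOLLOW(A)={$,a,b,c}  FOLLOW(B)={$,a,b,c}  FOLLOW(C)={$,a,b,c}
iter 2: (no change)
  FOLLOW(S)={$,a,b,c}  FOLLOW(A)={$,a,b,c}  FOLLOW(B)={$,a,b,c}  FOLLOW(C)={$,a,b,c}

FOLLOW(A) = ["$", "a", "b", "c"]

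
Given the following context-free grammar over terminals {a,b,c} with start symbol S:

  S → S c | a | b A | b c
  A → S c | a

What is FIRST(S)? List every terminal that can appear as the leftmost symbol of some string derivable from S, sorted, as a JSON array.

Compute FIRST by fixpoint:
round 1:
  A via A→a: +{a}
  S via S→a: +{a}
  S via S→b A: +{b}
  S: {a,b}  A: {a}
round 2:
  A via A→S c: +{b}
  S: {a,b}  A: {a,b}
round 3: done
  S: {a,b}  A: {a,b}

FIRST(S) = ["a", "b"]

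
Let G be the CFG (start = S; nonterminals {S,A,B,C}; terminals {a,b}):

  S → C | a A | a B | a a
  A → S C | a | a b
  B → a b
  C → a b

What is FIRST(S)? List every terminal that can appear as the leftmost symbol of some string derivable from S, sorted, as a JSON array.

FIRST iteration:
pass 1:
  A via A→a: +{a}
  B via B→a b: +{a}
  C via C→a b: +{a}
  S via S→C: +{a}
  FIRST(S)={a}  FIRST(A)={a}  FIRST(B)={a}  FIRST(C)={a}
pass 2: (stable)
  FIRST(S)={a}  FIRST(A)={a}  FIRST(B)={a}  FIRST(C)={a}

FIRST(S) = ["a"]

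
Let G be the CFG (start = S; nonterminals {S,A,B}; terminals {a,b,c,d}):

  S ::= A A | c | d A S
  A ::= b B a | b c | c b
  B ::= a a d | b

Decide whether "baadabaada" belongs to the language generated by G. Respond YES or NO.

CNF form of G:
  S -> A A | T3 X6 | c
  A -> T0 T2 | T0 X4 | T2 T0
  B -> T1 X5 | b
  T0 -> b
  T1 -> a
  T2 -> c
  T3 -> d
  X4 -> B T1
  X5 -> T1 T3
  X6 -> A S

Fill CYK table bottom-up:
  cell(0,0) b: {B,T0}  orig:{B}
  cell(1,1) a: {T1}  orig:{}
  cell(2,2) a: {T1}  orig:{}
  cell(3,3) d: {T3}  orig:{}
  cell(4,4) a: {T1}  orig:{}
  cell(5,5) b: {B,T0}  orig:{B}
  cell(6,6) a: {T1}  orig:{}
  cell(7,7) a: {T1}  orig:{}
  cell(8,8) d: {T3}  orig:{}
  cell(9,9) a: {T1}  orig:{}
  cell(0,1) ba: {X4}  orig:{}
  cell(1,2) aa: ∅
  cell(2,3) ad: {X5}  orig:{}
  cell(3,4) da: ∅
  cell(4,5) ab: ∅
  cell(5,6) ba: {X4}  orig:{}
  cell(6,7) aa: ∅
  cell(7,8) ad: {X5}  orig:{}
  cell(8,9) da: ∅
  cell(0,2) baa: ∅
  cell(1,3) aad: {B}
  cell(2,4) ada: ∅
  cell(3,5) dab: ∅
  cell(4,6) aba: ∅
  cell(5,7) baa: ∅
  cell(6,8) aad: {B}
  cell(7,9) ada: ∅
  cell(0,3) baad: ∅
  cell(1,4) aada: {X4}  orig:{}
  cell(2,5) adab: ∅
  cell(3,6) daba: ∅
  cell(4,7) abaa: ∅
  cell(5,8) baad: ∅
  cell(6,9) aada: {X4}  orig:{}
  cell(0,4) baada: {A}
  cell(1,5) aadab: ∅
  cell(2,6) adaba: ∅
  cell(3,7) dabaa: ∅
  cell(4,8) abaad: ∅
  cell(5,9) baada: {A}
  cell(0,5) baadab: ∅
  cell(1,6) aadaba: ∅
  cell(2,7) adabaa: ∅
  cell(3,8) dabaad: ∅
  cell(4,9) abaada: ∅
  cell(0,6) baadaba: ∅
  cell(1,7) aadabaa: ∅
  cell(2,8) adabaad: ∅
  cell(3,9) dabaada: ∅
  cell(0,7) baadabaa: ∅
  cell(1,8) aadabaad: ∅
  cell(2,9) adabaada: ∅
  cell(0,8) baadabaad: ∅
  cell(1,9) aadabaada: ∅
  cell(0,9) baadabaada: {S}

S ∈ T[0,9] ⇒ YES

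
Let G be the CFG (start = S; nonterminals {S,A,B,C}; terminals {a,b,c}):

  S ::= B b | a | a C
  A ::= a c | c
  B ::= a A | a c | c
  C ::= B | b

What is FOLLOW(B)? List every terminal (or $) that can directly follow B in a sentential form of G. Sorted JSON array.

FIRST sets, iterate to fixpoint:
pass 1:
  A via A→a c: +{a}
  A via A→c: +{c}
  B via B→a A: +{a}
  B via B→c: +{c}
  C via C→B: +{a,c}
  C via C→b: +{b}
  S via S→B b: +{a,c}
  FIRST(S)={a,c}  FIRST(A)={a,c}  FIRST(B)={a,c}  FIRST(C)={a,b,c}
pass 2: done
  FIRST(S)={a,c}  FIRST(A)={a,c}  FIRST(B)={a,c}  FIRST(C)={a,b,c}

FOLLOW iteration:
initialize: $ ∈ FOLLOW(S)
round 1:
  S→B b: FOLLOW(B) ⊇ FIRST(b) = {b}; new: +{b}
  S→a C: FOLLOW(C) ⊇ FOLLOW(S) ⊇ {$}; new: +{$}
  FOLLOW(S)={$}  FOLLOW(A)={}  FOLLOW(B)={b}  FOLLOW(C)={$}
round 2:
  B→a A: FOLLOW(A) ⊇ FOLLOW(B) ⊇ {b}; new: +{b}
  C→B: FOLLOW(B) ⊇ FOLLOW(C) ⊇ {$}; new: +{$}
  FOLLOW(S)={$}  FOLLOW(A)={b}  FOLLOW(B)={$,b}  FOLLOW(C)={$}
round 3:
  B→a A: FOLLOW(A) ⊇ FOLLOW(B) ⊇ {$,b}; new: +{$}
  FOLLOW(S)={$}  FOLLOW(A)={$,b}  FOLLOW(B)={$,b}  FOLLOW(C)={$}
round 4: (no change)
  FOLLOW(S)={$}  FOLLOW(A)={$,b}  FOLLOW(B)={$,b}  FOLLOW(C)={$}

FOLLOW(B) = ["$", "b"]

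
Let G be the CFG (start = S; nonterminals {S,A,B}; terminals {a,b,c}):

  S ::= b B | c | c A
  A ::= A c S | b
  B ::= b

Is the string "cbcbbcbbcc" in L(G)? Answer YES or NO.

Convert to CNF:
  S -> T0 A | T1 B | c
  A -> A X2 | b
  B -> b
  T0 -> c
  T1 -> b
  X2 -> T0 S

CYK fill:
  [0..0]={S,T0}  "c"  orig:{S}
  [1..1]={A,B,T1}  "b"  orig:{A,B}
  [2..2]={S,T0}  "c"  orig:{S}
  [3..3]={A,B,T1}  "b"  orig:{A,B}
  [4..4]={A,B,T1}  "b"  orig:{A,B}
  [5..5]={S,T0}  "c"  orig:{S}
  [6..6]={A,B,T1}  "b"  orig:{A,B}
  [7..7]={A,B,T1}  "b"  orig:{A,B}
  [8..8]={S,T0}  "c"  orig:{S}
  [9..9]={S,T0}  "c"  orig:{S}
  [0..1]={S}  "cb"
  [1..2]=∅  "bc"
  [2..3]={S}  "cb"
  [3..4]={S}  "bb"
  [4..5]=∅  "bc"
  [5..6]={S}  "cb"
  [6..7]={S}  "bb"
  [7..8]=∅  "bc"
  [8..9]={X2}  "cc"  orig:{}
  [0..2]=∅  "cbc"
  [1..3]=∅  "bcb"
  [2..4]={X2}  "cbb"  orig:{}
  [3..5]=∅  "bbc"
  [4..6]=∅  "bcb"
  [5..7]={X2}  "cbb"  orig:{}
  [6..8]=∅  "bbc"
  [7..9]={A}  "bcc"
  [0..3]=∅  "cbcb"
  [1..4]={A}  "bcbb"
  [2..5]=∅  "cbbc"
  [3..6]=∅  "bbcb"
  [4..7]={A}  "bcbb"
  [5..8]=∅  "cbbc"
  [6..9]=∅  "bbcc"
  [0..4]={S}  "cbcbb"
  [1..5]=∅  "bcbbc"
  [2..6]=∅  "cbbcb"
  [3..7]=∅  "bbcbb"
  [4..8]=∅  "bcbbc"
  [5..9]=∅  "cbbcc"
  [0..5]=∅  "cbcbbc"
  [1..6]=∅  "bcbbcb"
  [2..7]=∅  "cbbcbb"
  [3..8]=∅  "bbcbbc"
  [4..9]={A}  "bcbbcc"
  [0..6]=∅  "cbcbbcb"
  [1..7]={A}  "bcbbcbb"
  [2..8]=∅  "cbbcbbc"
  [3..9]=∅  "bbcbbcc"
  [0..7]={S}  "cbcbbcbb"
  [1..8]=∅  "bcbbcbbc"
  [2..9]=∅  "cbbcbbcc"
  [0..8]=∅  "cbcbbcbbc"
  [1..9]={A}  "bcbbcbbcc"
  [0..9]={S}  "cbcbbcbbcc"

S ∈ T[0,9] ⇒ YES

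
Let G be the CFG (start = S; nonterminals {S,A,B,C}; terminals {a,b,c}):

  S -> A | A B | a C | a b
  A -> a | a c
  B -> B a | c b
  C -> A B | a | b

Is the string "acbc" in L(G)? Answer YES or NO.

Convert to CNF:
  S -> A B | T0 C | T0 T1 | T0 T2 | a
  A -> T0 T1 | a
  B -> B T0 | T1 T2
  C -> A B | a | b
  T0 -> a
  T1 -> c
  T2 -> b

Fill CYK table bottom-up:
  [0..0]={A,C,S,T0}  "a"  orig:{A,C,S}
  [1..1]={T1}  "c"  orig:{}
  [2..2]={C,T2}  "b"  orig:{C}
  [3..3]={T1}  "c"  orig:{}
  [0..1]={A,S}  "ac"
  [1..2]={B}  "cb"
  [2..3]=∅  "bc"
  [0..2]={C,S}  "acb"
  [1..3]=∅  "cbc"
  [0..3]=∅  "acbc"

S ∉ T[0,3] ⇒ NO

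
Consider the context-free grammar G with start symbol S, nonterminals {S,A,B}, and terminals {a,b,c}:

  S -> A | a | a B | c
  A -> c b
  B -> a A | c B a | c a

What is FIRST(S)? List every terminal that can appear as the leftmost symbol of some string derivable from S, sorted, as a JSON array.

FIRST iteration:
[1]
  A via A→c b: +{c}
  B via B→a A: +{a}
  B via B→c B a: +{c}
  S via S→A: +{c}
  S via S→a: +{a}
  S: {a,c}  A: {c}  B: {a,c}
[2] (no change)
  S: {a,c}  A: {c}  B: {a,c}

FIRST(S) = ["a", "c"]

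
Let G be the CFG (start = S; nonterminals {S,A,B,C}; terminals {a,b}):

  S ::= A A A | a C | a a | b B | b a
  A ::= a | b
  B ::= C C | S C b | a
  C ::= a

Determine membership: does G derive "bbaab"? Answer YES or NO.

CNF form of G:
  S -> A X3 | T0 B | T0 T1 | T1 C | T1 T1
  A -> a | b
  B -> C C | S X2 | a
  C -> a
  T0 -> b
  T1 -> a
  X2 -> C T0
  X3 -> A A

CYK table (by increasing span):
  [0..0]={A,T0}  "b"  orig:{A}
  [1..1]={A,T0}  "b"  orig:{A}
  [2..2]={A,B,C,T1}  "a"  orig:{A,B,C}
  [3..3]={A,B,C,T1}  "a"  orig:{A,B,C}
  [4..4]={A,T0}  "b"  orig:{A}
  [0..1]={X3}  "bb"  orig:{}
  [1..2]={S,X3}  "ba"  orig:{S}
  [2..3]={B,S,X3}  "aa"  orig:{B,S}
  [3..4]={X2,X3}  "ab"  orig:{}
  [0..2]={S}  "bba"
  [1..3]={S}  "baa"
  [2..4]={S}  "aab"
  [0..3]=∅  "bbaa"
  [1..4]={B}  "baab"
  [0..4]={B,S}  "bbaab"

S ∈ T[0,4] ⇒ YES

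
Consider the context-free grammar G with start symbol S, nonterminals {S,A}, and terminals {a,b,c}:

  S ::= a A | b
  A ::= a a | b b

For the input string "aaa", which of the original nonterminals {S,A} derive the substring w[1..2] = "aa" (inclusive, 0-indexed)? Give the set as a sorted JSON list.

Convert to CNF:
  S -> T0 A | b
  A -> T0 T0 | T1 T1
  T0 -> a
  T1 -> b

CYK fill (cells [i..j] with 1 ≤ i ≤ j ≤ 2 only):
  cell(1,1) a: {T0}  orig:{}
  cell(2,2) a: {T0}  orig:{}
  cell(1,2) aa: {A}

Original NTs in T[1,2] deriving "aa": ["A"]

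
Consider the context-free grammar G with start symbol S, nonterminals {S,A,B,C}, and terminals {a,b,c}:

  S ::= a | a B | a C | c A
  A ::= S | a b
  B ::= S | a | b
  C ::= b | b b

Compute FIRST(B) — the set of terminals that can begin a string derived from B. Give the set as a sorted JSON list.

FIRST iteration:
iter 1:
  A via A→a b: +{a}
  B via B→a: +{a}
  B via B→b: +{b}
  C via C→b: +{b}
  S via S→a: +{a}
  S via S→c A: +{c}
  S: {a,c}  A: {a}  B: {a,b}  C: {b}
iter 2:
  A via A→S: +{c}
  B via B→S: +{c}
  S: {a,c}  A: {a,c}  B: {a,b,c}  C: {b}
iter 3: (stable)
  S: {a,c}  A: {a,c}  B: {a,b,c}  C: {b}

FIRST(B) = ["a", "b", "c"]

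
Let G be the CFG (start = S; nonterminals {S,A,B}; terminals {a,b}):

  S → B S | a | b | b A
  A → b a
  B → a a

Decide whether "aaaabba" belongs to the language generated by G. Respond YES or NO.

CNF form of G:
  S -> B S | T0 A | a | b
  A -> T0 T1
  B -> T1 T1
  T0 -> b
  T1 -> a

Fill CYK table bottom-up:
  T[0,0] 'a' = {S,T1}  orig:{S}
  T[1,1] 'a' = {S,T1}  orig:{S}
  T[2,2] 'a' = {S,T1}  orig:{S}
  T[3,3] 'a' = {S,T1}  orig:{S}
  T[4,4] 'b' = {S,T0}  orig:{S}
  T[5,5] 'b' = {S,T0}  orig:{S}
  T[6,6] 'a' = {S,T1}  orig:{S}
  T[0,1] 'aa' = {B}
  T[1,2] 'aa' = {B}
  T[2,3] 'aa' = {B}
  T[3,4] 'ab' = ∅
  T[4,5] 'bb' = ∅
  T[5,6] 'ba' = {A}
  T[0,2] 'aaa' = {S}
  T[1,3] 'aaa' = {S}
  T[2,4] 'aab' = {S}
  T[3,5] 'abb' = ∅
  T[4,6] 'bba' = {S}
  T[0,3] 'aaaa' = ∅
  T[1,4] 'aaab' = ∅
  T[2,5] 'aabb' = ∅
  T[3,6] 'abba' = ∅
  T[0,4] 'aaaab' = {S}
  T[1,5] 'aaabb' = ∅
  T[2,6] 'aabba' = {S}
  T[0,5] 'aaaabb' = ∅
  T[1,6] 'aaabba' = ∅
  T[0,6] 'aaaabba' = {S}

S ∈ T[0,6] ⇒ YES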